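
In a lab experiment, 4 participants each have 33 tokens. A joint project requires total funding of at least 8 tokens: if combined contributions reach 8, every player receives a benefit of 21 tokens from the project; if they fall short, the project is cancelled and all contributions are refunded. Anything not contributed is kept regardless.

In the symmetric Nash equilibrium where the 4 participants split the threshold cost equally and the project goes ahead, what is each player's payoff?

52 tokens

Equal share of the threshold: 8/4 = 2.
At this profile no one gains by cutting their contribution: any cut drops the total below 8, the project is cancelled, contributions are refunded, and the deviator ends with 33, which is less than 33 − 2 + 21 = 52. Contributing more than 2 just wastes the excess. So contributing exactly 2 is a best response.
Each player's payoff: 33 − 2 + 21 = 52.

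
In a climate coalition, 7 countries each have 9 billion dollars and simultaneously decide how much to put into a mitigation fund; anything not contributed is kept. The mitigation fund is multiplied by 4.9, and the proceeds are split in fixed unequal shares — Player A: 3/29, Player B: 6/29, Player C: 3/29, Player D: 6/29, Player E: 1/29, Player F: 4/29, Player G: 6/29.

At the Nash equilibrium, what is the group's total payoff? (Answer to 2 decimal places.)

Player j's private return per contributed unit is 4.9 × (j's share). Contributing is weakly dominant for j when that share is at least 1/4.9 = 0.2041, and contributing 0 is dominant otherwise.
The shares above 0.2041 belong to Player B, Player D and Player G, contributing 9 each; the remaining 4 contribute 0. Total contributed: 27.
The mitigation fund pays out 4.9 × 27 = 132.30 in total (split across the unequal shares, but the aggregate is all that matters for the group sum).
The 4 free-riders keep 9 each, adding 36. Group total = 36 + 132.30 = 168.30.

168.30 billion dollars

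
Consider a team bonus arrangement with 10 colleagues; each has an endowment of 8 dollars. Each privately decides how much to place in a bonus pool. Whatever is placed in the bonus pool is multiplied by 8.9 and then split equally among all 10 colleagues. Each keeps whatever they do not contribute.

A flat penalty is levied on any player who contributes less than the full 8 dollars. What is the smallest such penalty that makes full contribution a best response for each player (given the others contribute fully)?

Given the others contribute fully, the best deviation is to contribute 0 (any partial contribution still incurs the fine and gives up units whose private return 0.8900 is below 1).
Deviating from 8 to 0 saves 8 dollars but forfeits the deviator's share of the drop in the bonus pool: 8.9/10 × 8 = 7.12.
So the deviation gain is 8 − 7.12 = 0.88, and the fine must be at least 0.88 dollars to wipe it out.

0.88 dollars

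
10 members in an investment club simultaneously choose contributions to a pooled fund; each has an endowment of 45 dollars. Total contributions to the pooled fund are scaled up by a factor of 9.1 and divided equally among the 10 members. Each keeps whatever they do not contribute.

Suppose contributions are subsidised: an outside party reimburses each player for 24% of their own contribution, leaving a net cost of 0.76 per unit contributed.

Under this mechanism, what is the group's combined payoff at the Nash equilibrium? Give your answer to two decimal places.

4203.00 dollars

Under the mechanism each unit contributed yields (9.1/10) / 0.76 = 1.1974 back to its contributor per unit of net cost, which exceeds 1, making full contribution the dominant choice for everyone.
At the Nash equilibrium everyone contributes 45. Group total payoff = 10 × (45 × 0.24 + 9.1 × 45) = 4203.00.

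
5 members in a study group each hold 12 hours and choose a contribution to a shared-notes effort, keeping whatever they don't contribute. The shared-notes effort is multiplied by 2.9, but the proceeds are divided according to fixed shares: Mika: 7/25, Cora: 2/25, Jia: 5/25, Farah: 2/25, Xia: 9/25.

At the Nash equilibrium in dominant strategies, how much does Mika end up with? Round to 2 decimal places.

For player j, contributing a unit is worthwhile iff 2.9 × (j's share) ≥ 1, i.e. iff j's share is at least 0.3448.
The only share above 0.3448 is Xia's 9/25, contributing 12; the remaining 4 contribute 0. Total contributed: 12.
Mika keeps 12 and receives 2.9 × 12 × 7/25 = 9.74 from the shared-notes effort, for a payoff of 21.74.

21.74 hours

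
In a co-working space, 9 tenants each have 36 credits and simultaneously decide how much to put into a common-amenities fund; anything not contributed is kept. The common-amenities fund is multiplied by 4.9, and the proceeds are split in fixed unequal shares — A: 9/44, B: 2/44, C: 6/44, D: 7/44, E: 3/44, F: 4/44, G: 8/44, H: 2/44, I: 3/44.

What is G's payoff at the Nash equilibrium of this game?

Each unit j contributes comes back to j as 4.9 × (j's share), so j prefers to contribute only if that share exceeds 1/4.9 = 0.2041; otherwise keeping the unit dominates.
The only share above 0.2041 is A's 9/44, contributing 36; the remaining 8 contribute 0. Total contributed: 36.
G keeps 36 and receives 4.9 × 36 × 8/44 = 32.07 from the common-amenities fund, for a payoff of 68.07.

68.07 credits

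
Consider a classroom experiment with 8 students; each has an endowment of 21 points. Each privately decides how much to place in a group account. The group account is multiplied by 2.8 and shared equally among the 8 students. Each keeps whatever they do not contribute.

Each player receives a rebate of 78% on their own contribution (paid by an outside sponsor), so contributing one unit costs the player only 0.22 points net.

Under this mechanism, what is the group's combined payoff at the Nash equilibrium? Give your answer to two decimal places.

601.44 points

Under the mechanism each unit contributed yields (2.8/8) / 0.22 = 1.5909 back to its contributor per unit of net cost, which exceeds 1, making full contribution the dominant choice for everyone.
At the Nash equilibrium everyone contributes 21. Group total payoff = 8 × (21 × 0.78 + 2.8 × 21) = 601.44.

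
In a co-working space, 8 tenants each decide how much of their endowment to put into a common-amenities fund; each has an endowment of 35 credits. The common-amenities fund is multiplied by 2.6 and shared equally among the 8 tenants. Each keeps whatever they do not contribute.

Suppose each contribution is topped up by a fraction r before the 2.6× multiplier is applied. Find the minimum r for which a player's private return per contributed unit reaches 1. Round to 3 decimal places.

With matching at rate r, one contributed unit becomes (1 + r) in the common-amenities fund and returns 2.6 × (1 + r) / 8 to the contributor.
Setting this equal to 1: 1 + r = 8/2.6 = 3.0769.
So the minimum matching rate is r = 3.0769 − 1 = 2.077.

2.077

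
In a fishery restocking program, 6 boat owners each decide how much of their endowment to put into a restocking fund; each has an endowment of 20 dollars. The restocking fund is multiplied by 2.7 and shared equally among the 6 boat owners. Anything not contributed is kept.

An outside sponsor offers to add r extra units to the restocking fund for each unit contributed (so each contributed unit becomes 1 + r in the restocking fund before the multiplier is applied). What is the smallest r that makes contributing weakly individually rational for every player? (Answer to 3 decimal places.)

With matching at rate r, one contributed unit becomes (1 + r) in the restocking fund and returns 2.7 × (1 + r) / 6 to the contributor.
Setting this equal to 1: 1 + r = 6/2.7 = 2.2222.
So the minimum matching rate is r = 2.2222 − 1 = 1.222.

1.222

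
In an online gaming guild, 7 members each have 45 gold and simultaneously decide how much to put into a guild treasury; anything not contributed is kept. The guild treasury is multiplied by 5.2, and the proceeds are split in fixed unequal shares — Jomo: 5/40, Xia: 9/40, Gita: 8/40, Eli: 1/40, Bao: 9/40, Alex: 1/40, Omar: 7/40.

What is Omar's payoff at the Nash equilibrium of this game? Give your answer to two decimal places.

167.85 gold

Each unit j contributes comes back to j as 5.2 × (j's share), so j prefers to contribute only if that share exceeds 1/5.2 = 0.1923; otherwise keeping the unit dominates.
The shares above 0.1923 belong to Xia, Gita and Bao, contributing 45 each; the remaining 4 contribute 0. Total contributed: 135.
Omar keeps 45 and receives 5.2 × 135 × 7/40 = 122.85 from the guild treasury, for a payoff of 167.85.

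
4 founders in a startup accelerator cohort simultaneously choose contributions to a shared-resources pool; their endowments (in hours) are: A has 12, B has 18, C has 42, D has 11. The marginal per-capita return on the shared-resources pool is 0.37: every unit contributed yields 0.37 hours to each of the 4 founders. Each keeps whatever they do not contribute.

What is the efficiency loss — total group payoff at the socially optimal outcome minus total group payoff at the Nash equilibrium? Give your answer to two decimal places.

The private return per contributed unit is 0.37 < 1 for everyone, so the Nash equilibrium is zero contribution and the group total is Σ E_j = 12 + 18 + 42 + 11 = 83.
Each contributed unit returns 1.480 to the group, so the social optimum is full contribution by everyone: group total = 1.480 × 83 = 122.84.
Efficiency loss = (1.480 − 1) × 83 = 39.84.

39.84 hours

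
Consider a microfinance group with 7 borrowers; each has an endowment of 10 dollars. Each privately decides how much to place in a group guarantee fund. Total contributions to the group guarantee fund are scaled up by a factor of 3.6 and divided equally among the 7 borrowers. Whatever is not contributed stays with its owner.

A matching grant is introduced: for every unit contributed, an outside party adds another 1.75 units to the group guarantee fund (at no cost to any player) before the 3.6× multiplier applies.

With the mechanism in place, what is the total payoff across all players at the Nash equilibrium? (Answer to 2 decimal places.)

693.00 dollars

Under the mechanism each unit contributed yields 3.6 × 2.75 / 7 = 1.4143 back to its contributor per unit of net cost, which exceeds 1, making full contribution the dominant choice for everyone.
At the Nash equilibrium everyone contributes 10. Group total payoff = 3.6 × 2.75 × 70 = 693.00.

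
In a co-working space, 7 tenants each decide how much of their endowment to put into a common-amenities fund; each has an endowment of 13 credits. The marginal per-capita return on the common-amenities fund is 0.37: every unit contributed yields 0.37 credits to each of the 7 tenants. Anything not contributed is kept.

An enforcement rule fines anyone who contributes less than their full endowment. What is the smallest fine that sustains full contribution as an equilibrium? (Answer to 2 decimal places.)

8.19 credits

Given the others contribute fully, the best deviation is to contribute 0 (any partial contribution still incurs the fine and gives up units whose private return 0.37 is below 1).
Deviating from 13 to 0 saves 13 credits but forfeits the deviator's share of the drop in the common-amenities fund: 0.37 × 13 = 4.81.
So the deviation gain is 13 − 4.81 = 8.19, and the fine must be at least 8.19 credits to wipe it out.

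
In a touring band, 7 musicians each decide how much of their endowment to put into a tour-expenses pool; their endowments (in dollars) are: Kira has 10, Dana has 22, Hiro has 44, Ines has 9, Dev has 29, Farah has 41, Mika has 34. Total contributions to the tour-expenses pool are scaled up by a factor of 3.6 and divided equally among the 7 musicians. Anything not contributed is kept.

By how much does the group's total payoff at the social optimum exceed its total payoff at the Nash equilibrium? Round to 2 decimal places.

491.40 dollars

The private return per contributed unit is 3.6/7 = 0.5143 < 1 for every player regardless of endowment, so the Nash equilibrium is zero contribution and the group total is Σ E_j = 10 + 22 + 44 + 9 + 29 + 41 + 34 = 189.
Each contributed unit returns 3.600 to the group, so the social optimum is full contribution by everyone: group total = 3.600 × 189 = 680.40.
Efficiency loss = (3.600 − 1) × 189 = 491.40.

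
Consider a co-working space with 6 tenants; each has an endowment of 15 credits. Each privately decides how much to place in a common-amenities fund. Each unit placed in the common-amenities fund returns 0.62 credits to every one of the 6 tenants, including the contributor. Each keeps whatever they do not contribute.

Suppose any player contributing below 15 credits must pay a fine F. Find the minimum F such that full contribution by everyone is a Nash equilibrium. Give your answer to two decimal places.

Given the others contribute fully, the best deviation is to contribute 0 (any partial contribution still incurs the fine and gives up units whose private return 0.62 is below 1).
Deviating from 15 to 0 saves 15 credits but forfeits the deviator's share of the drop in the common-amenities fund: 0.62 × 15 = 9.30.
So the deviation gain is 15 − 9.30 = 5.70, and the fine must be at least 5.70 credits to wipe it out.

5.70 credits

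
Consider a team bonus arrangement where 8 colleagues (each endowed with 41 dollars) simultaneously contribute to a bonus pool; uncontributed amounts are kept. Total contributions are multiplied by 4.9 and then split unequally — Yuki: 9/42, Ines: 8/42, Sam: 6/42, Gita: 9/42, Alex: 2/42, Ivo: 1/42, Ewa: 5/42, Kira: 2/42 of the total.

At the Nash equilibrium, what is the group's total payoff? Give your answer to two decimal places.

Each unit j contributes comes back to j as 4.9 × (j's share), so j prefers to contribute only if that share exceeds 1/4.9 = 0.2041; otherwise keeping the unit dominates.
Yuki and Gita are above the threshold, contributing 41 each; the remaining 6 contribute 0. Total contributed: 82.
The bonus pool pays out 4.9 × 82 = 401.80 in total (split across the unequal shares, but the aggregate is all that matters for the group sum).
The 6 free-riders keep 41 each, adding 246. Group total = 246 + 401.80 = 647.80.

647.80 dollars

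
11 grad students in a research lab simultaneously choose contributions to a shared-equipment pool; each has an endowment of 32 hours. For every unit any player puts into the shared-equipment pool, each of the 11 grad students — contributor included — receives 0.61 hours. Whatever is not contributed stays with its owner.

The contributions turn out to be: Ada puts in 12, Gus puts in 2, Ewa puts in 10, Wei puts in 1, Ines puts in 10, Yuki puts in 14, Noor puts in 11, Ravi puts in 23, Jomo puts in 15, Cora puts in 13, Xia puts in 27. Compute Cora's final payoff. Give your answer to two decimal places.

Total contributed: 12 + 2 + 10 + 1 + 10 + 14 + 11 + 23 + 15 + 13 + 27 = 138.
Each receives 0.61 × 138 = 84.18 from the shared-equipment pool.
Cora keeps 32 − 13 = 19, so Cora's payoff is 19 + 84.18 = 103.18.

103.18 hours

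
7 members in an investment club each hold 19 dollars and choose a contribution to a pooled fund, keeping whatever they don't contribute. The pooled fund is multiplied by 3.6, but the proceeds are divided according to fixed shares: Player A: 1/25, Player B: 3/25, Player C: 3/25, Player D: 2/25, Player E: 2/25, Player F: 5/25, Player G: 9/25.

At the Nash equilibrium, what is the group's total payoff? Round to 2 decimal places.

182.40 dollars

A player with share s gets back 3.6·s per unit contributed, so full contribution is dominant for anyone with s > 1/3.6 = 0.2778 and zero contribution is dominant for anyone below.
The only share above 0.2778 is Player G's 9/25, contributing 19; the remaining 6 contribute 0. Total contributed: 19.
The pooled fund pays out 3.6 × 19 = 68.40 in total (split across the unequal shares, but the aggregate is all that matters for the group sum).
The 6 free-riders keep 19 each, adding 114. Group total = 114 + 68.40 = 182.40.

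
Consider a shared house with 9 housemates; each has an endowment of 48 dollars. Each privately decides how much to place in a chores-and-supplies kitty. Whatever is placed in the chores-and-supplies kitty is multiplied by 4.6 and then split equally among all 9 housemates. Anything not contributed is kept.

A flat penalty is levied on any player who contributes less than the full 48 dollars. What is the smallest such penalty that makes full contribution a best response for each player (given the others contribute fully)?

Given the others contribute fully, the best deviation is to contribute 0 (any partial contribution still incurs the fine and gives up units whose private return 0.5111 is below 1).
Deviating from 48 to 0 saves 48 dollars but forfeits the deviator's share of the drop in the chores-and-supplies kitty: 4.6/9 × 48 = 24.53.
So the deviation gain is 48 − 24.53 = 23.47, and the fine must be at least 23.47 dollars to wipe it out.

23.47 dollars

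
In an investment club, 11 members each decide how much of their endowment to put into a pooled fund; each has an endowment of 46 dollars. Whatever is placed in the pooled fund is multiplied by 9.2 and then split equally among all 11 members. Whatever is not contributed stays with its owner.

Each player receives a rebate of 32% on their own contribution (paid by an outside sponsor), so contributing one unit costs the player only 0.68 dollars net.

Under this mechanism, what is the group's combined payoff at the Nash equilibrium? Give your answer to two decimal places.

Under the mechanism each unit contributed yields (9.2/11) / 0.68 = 1.2299 back to its contributor per unit of net cost, which exceeds 1, making full contribution the dominant choice for everyone.
So the Nash equilibrium is full contribution by all 11; the group earns 11 × (46 × 0.32 + 9.2 × 46) = 4817.12.

4817.12 dollars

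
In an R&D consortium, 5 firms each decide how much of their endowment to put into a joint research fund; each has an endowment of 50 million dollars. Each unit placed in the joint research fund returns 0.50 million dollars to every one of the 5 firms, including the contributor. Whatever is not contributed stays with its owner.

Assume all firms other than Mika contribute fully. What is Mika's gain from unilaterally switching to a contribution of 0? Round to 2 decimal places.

Switching from a contribution of 50 to 0 lets Mika keep an extra 50 million dollars, but lowers the joint research fund by 50, which costs Mika their own share of that drop: 0.50 × 50 = 25.00.
Net gain = 50 − 25.00 = 25.00. The private return per contributed unit (0.50) is below 1, so free-riding is indeed the best response regardless of what the others do.

25.00 million dollars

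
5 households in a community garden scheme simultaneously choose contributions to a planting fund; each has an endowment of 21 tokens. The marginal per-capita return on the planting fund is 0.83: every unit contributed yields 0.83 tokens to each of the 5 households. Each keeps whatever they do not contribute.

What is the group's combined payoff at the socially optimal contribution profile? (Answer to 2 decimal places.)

435.75 tokens

Each contributed unit returns 4.150 to the group as a whole (0.83 to each of 5 players), which exceeds 1, so the social optimum is full contribution: group total = 4.150 × 105 = 435.75.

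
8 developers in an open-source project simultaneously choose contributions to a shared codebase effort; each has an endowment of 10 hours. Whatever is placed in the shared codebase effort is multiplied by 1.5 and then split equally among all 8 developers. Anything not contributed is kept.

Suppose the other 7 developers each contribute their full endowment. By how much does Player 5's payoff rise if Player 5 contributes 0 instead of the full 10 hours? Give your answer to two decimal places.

Switching from a contribution of 10 to 0 lets Player 5 keep an extra 10 hours, but lowers the shared codebase effort by 10, which costs Player 5 their own share of that drop: 1.5/8 × 10 = 1.87.
Net gain = 10 − 1.87 = 8.13. The private return per contributed unit (0.1875) is below 1, so free-riding is indeed the best response regardless of what the others do.

8.13 hours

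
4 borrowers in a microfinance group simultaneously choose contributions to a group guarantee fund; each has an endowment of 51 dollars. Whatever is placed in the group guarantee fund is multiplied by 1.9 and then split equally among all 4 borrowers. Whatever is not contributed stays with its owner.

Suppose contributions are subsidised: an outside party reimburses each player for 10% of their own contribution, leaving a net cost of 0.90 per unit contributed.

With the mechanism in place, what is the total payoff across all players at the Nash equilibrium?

The effective private return is (1.9/4) / 0.90 = 0.5278, which is still under 1, so the mechanism doesn't change anyone's dominant strategy: zero contribution.
At the Nash equilibrium no one contributes; group total payoff = 4 × 51 = 204.

204.00 dollars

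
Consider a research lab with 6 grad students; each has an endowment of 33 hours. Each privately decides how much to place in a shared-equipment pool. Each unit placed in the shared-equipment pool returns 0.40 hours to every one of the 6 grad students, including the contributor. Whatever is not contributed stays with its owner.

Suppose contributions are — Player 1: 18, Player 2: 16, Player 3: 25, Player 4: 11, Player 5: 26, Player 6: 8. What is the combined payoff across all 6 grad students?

Total contributed: 18 + 16 + 25 + 11 + 26 + 8 = 104; total kept: 6 × 33 − 104 = 94.
The shared-equipment pool pays out 0.40 × 6 × 104 = 249.60 in aggregate.
Group total = 94 + 249.60 = 343.60.

343.60 hours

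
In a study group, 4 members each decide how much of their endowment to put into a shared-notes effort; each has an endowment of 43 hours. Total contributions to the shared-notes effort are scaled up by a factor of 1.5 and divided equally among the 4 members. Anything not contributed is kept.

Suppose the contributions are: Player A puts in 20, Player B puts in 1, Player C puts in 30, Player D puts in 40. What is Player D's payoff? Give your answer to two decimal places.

37.13 hours

Total contributed: 20 + 1 + 30 + 40 = 91.
Each receives 1.5 × 91 / 4 = 34.13 from the shared-notes effort.
Player D keeps 43 − 40 = 3, so Player D's payoff is 3 + 34.13 = 37.13.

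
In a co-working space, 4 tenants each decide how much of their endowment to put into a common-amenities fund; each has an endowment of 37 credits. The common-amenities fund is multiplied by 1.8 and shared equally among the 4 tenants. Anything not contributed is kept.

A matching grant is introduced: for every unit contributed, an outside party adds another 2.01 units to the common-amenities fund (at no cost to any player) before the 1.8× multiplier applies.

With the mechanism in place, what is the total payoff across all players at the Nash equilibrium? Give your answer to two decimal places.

801.86 credits

The effective private return per unit is now 1.8 × 3.01 / 4 = 1.3545 > 1, so every player's dominant strategy flips to full contribution.
So the Nash equilibrium is full contribution by all 4; the group earns 1.8 × 3.01 × 148 = 801.86.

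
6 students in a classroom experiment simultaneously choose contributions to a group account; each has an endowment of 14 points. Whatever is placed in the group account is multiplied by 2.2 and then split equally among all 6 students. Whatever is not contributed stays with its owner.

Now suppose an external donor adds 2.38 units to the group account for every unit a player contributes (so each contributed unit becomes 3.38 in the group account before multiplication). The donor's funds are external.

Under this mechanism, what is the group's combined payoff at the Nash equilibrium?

624.62 points

The effective private return per unit is now 2.2 × 3.38 / 6 = 1.2393 > 1, so every player's dominant strategy flips to full contribution.
At the Nash equilibrium everyone contributes 14. Group total payoff = 2.2 × 3.38 × 84 = 624.62.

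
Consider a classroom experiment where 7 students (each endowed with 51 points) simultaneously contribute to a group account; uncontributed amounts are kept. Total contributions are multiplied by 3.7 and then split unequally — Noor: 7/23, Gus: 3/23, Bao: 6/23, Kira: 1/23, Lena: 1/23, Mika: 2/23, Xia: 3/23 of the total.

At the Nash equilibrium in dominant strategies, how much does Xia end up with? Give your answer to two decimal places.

75.61 points

A player with share s gets back 3.7·s per unit contributed, so full contribution is dominant for anyone with s > 1/3.7 = 0.2703 and zero contribution is dominant for anyone below.
Noor alone (share 7/23) is above the threshold, contributing 51; the remaining 6 contribute 0. Total contributed: 51.
Xia keeps 51 and receives 3.7 × 51 × 3/23 = 24.61 from the group account, for a payoff of 75.61.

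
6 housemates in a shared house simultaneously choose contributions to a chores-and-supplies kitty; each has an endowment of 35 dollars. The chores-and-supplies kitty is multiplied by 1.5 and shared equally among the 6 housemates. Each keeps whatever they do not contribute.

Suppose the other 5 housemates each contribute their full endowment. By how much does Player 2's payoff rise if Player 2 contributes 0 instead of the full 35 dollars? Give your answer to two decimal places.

26.25 dollars

Switching from a contribution of 35 to 0 lets Player 2 keep an extra 35 dollars, but lowers the chores-and-supplies kitty by 35, which costs Player 2 their own share of that drop: 1.5/6 × 35 = 8.75.
Net gain = 35 − 8.75 = 26.25. The private return per contributed unit (0.2500) is below 1, so free-riding is indeed the best response regardless of what the others do.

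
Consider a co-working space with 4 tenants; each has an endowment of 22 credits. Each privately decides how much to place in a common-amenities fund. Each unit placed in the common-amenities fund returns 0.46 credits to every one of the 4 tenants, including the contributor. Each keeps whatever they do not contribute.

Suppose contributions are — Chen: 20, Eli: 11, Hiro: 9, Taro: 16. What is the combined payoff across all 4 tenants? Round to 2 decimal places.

135.04 credits

Total contributed: 20 + 11 + 9 + 16 = 56; total kept: 4 × 22 − 56 = 32.
The common-amenities fund pays out 0.46 × 4 × 56 = 103.04 in aggregate.
Group total = 32 + 103.04 = 135.04.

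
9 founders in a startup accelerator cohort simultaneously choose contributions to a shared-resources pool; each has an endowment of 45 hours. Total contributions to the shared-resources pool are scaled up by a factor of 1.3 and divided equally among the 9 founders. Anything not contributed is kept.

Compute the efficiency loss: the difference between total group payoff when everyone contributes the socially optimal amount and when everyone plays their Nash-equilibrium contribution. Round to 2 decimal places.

121.50 hours

Each contributed unit returns 1.3/9 = 0.1444 to its contributor — below 1 — so contributing 0 is dominant for every player. At the Nash equilibrium everyone keeps their 45, and the group total is 9 × 45 = 405.
Each contributed unit returns 1.300 to the group as a whole (0.1444 to each of 9 players), which exceeds 1, so the social optimum is full contribution: group total = 1.300 × 405 = 526.50.
Efficiency loss = 526.50 − 405 = 121.50.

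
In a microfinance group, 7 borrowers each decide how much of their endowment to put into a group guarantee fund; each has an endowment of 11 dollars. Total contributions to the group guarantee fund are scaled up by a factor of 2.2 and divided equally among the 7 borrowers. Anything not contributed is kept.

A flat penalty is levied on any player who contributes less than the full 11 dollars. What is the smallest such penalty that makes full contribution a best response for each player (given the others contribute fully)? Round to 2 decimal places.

Given the others contribute fully, the best deviation is to contribute 0 (any partial contribution still incurs the fine and gives up units whose private return 0.3143 is below 1).
Deviating from 11 to 0 saves 11 dollars but forfeits the deviator's share of the drop in the group guarantee fund: 2.2/7 × 11 = 3.46.
So the deviation gain is 11 − 3.46 = 7.54, and the fine must be at least 7.54 dollars to wipe it out.

7.54 dollars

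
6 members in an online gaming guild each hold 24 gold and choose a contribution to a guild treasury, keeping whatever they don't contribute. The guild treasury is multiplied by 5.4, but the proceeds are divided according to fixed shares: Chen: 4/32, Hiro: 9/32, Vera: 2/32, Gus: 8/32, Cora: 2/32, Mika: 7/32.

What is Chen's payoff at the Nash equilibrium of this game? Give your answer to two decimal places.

72.60 gold

A player with share s gets back 5.4·s per unit contributed, so full contribution is dominant for anyone with s > 1/5.4 = 0.1852 and zero contribution is dominant for anyone below.
Hiro, Gus and Mika clear that bar, contributing 24 each; the remaining 3 contribute 0. Total contributed: 72.
Chen keeps 24 and receives 5.4 × 72 × 4/32 = 48.60 from the guild treasury, for a payoff of 72.60.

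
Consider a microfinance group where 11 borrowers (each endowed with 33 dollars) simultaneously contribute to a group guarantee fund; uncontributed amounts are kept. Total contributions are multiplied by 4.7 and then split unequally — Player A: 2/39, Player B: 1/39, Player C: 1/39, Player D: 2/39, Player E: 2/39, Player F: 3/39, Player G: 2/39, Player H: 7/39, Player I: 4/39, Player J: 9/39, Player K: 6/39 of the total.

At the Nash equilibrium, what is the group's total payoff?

485.10 dollars

For player j, contributing a unit is worthwhile iff 4.7 × (j's share) ≥ 1, i.e. iff j's share is at least 0.2128.
The only share above 0.2128 is Player J's 9/39, contributing 33; the remaining 10 contribute 0. Total contributed: 33.
The group guarantee fund pays out 4.7 × 33 = 155.10 in total (split across the unequal shares, but the aggregate is all that matters for the group sum).
The 10 free-riders keep 33 each, adding 330. Group total = 330 + 155.10 = 485.10.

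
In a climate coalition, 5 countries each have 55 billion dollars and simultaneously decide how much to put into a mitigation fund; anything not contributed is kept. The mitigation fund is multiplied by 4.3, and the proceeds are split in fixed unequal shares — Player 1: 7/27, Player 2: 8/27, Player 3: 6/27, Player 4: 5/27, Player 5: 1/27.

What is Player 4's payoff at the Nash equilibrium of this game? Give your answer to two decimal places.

Each unit j contributes comes back to j as 4.3 × (j's share), so j prefers to contribute only if that share exceeds 1/4.3 = 0.2326; otherwise keeping the unit dominates.
The shares above 0.2326 belong to Player 1 and Player 2, contributing 55 each; the remaining 3 contribute 0. Total contributed: 110.
Player 4 keeps 55 and receives 4.3 × 110 × 5/27 = 87.59 from the mitigation fund, for a payoff of 142.59.

142.59 billion dollars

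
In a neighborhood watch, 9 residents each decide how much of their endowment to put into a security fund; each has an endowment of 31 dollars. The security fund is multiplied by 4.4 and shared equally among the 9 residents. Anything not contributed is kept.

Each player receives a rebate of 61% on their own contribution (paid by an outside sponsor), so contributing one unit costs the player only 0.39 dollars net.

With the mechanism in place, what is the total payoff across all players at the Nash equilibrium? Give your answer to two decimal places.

1397.79 dollars

The effective private return per unit is now (4.4/9) / 0.39 = 1.2536 > 1, so every player's dominant strategy flips to full contribution.
So the Nash equilibrium is full contribution by all 9; the group earns 9 × (31 × 0.61 + 4.4 × 31) = 1397.79.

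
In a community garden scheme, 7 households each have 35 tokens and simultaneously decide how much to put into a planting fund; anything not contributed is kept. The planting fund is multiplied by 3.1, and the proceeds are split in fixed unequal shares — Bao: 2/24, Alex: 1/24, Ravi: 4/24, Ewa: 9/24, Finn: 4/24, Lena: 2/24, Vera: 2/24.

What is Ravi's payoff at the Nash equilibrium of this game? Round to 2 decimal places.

A player with share s gets back 3.1·s per unit contributed, so full contribution is dominant for anyone with s > 1/3.1 = 0.3226 and zero contribution is dominant for anyone below.
The only share above 0.3226 is Ewa's 9/24, contributing 35; the remaining 6 contribute 0. Total contributed: 35.
Ravi keeps 35 and receives 3.1 × 35 × 4/24 = 18.08 from the planting fund, for a payoff of 53.08.

53.08 tokens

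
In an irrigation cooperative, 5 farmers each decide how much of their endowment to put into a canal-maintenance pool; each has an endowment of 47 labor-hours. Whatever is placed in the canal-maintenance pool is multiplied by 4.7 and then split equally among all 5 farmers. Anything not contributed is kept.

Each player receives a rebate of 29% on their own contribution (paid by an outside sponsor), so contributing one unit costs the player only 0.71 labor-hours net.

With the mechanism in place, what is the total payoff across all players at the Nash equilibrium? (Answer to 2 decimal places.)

1172.65 labor-hours

Under the mechanism each unit contributed yields (4.7/5) / 0.71 = 1.3239 back to its contributor per unit of net cost, which exceeds 1, making full contribution the dominant choice for everyone.
So the Nash equilibrium is full contribution by all 5; the group earns 5 × (47 × 0.29 + 4.7 × 47) = 1172.65.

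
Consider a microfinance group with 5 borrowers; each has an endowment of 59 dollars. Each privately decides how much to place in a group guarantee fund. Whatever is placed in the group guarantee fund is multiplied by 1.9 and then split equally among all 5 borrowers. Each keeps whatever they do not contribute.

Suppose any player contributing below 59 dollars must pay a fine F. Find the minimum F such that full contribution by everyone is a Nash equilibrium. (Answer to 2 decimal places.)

Given the others contribute fully, the best deviation is to contribute 0 (any partial contribution still incurs the fine and gives up units whose private return 0.3800 is below 1).
Deviating from 59 to 0 saves 59 dollars but forfeits the deviator's share of the drop in the group guarantee fund: 1.9/5 × 59 = 22.42.
So the deviation gain is 59 − 22.42 = 36.58, and the fine must be at least 36.58 dollars to wipe it out.

36.58 dollars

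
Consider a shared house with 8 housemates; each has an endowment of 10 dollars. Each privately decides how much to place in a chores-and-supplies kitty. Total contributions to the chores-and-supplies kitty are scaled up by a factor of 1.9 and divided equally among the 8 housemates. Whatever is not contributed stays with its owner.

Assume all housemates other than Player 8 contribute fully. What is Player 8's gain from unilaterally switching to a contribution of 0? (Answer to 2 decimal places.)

Switching from a contribution of 10 to 0 lets Player 8 keep an extra 10 dollars, but lowers the chores-and-supplies kitty by 10, which costs Player 8 their own share of that drop: 1.9/8 × 10 = 2.37.
Net gain = 10 − 2.37 = 7.63. The private return per contributed unit (0.2375) is below 1, so free-riding is indeed the best response regardless of what the others do.

7.63 dollars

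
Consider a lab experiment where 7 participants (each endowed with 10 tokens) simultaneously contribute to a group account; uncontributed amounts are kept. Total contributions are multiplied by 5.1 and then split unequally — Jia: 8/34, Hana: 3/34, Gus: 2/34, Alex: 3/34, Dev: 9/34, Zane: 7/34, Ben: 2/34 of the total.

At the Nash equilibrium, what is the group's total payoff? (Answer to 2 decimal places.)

Player j's private return per contributed unit is 5.1 × (j's share). Contributing is weakly dominant for j when that share is at least 1/5.1 = 0.1961, and contributing 0 is dominant otherwise.
Jia, Dev and Zane are above the threshold, contributing 10 each; the remaining 4 contribute 0. Total contributed: 30.
The group account pays out 5.1 × 30 = 153.00 in total (split across the unequal shares, but the aggregate is all that matters for the group sum).
The 4 free-riders keep 10 each, adding 40. Group total = 40 + 153.00 = 193.00.

193.00 tokens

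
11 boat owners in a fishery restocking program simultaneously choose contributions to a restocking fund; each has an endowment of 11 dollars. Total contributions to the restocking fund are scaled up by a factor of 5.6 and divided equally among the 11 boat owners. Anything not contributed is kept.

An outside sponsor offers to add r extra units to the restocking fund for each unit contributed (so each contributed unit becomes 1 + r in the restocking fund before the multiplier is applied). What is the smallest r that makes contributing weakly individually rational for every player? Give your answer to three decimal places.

With matching at rate r, one contributed unit becomes (1 + r) in the restocking fund and returns 5.6 × (1 + r) / 11 to the contributor.
Setting this equal to 1: 1 + r = 11/5.6 = 1.9643.
So the minimum matching rate is r = 1.9643 − 1 = 0.964.

0.964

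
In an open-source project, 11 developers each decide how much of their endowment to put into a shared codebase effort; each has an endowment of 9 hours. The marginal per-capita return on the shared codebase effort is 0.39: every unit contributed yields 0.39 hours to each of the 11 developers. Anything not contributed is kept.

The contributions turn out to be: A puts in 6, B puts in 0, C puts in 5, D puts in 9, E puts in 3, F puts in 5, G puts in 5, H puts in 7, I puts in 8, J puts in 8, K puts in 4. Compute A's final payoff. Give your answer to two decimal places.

26.40 hours

Total contributed: 6 + 0 + 5 + 9 + 3 + 5 + 5 + 7 + 8 + 8 + 4 = 60.
Each receives 0.39 × 60 = 23.40 from the shared codebase effort.
A keeps 9 − 6 = 3, so A's payoff is 3 + 23.40 = 26.40.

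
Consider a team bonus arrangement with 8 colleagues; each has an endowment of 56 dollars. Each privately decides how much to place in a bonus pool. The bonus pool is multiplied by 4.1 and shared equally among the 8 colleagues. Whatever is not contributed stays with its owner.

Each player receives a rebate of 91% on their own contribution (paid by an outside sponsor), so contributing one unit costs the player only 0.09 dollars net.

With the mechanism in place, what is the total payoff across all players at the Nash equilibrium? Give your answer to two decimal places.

Under the mechanism each unit contributed yields (4.1/8) / 0.09 = 5.6944 back to its contributor per unit of net cost, which exceeds 1, making full contribution the dominant choice for everyone.
So the Nash equilibrium is full contribution by all 8; the group earns 8 × (56 × 0.91 + 4.1 × 56) = 2244.48.

2244.48 dollars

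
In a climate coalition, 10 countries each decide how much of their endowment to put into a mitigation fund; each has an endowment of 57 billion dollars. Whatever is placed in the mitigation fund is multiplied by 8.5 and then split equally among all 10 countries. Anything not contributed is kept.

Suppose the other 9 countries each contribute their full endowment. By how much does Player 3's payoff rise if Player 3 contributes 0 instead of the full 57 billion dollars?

Switching from a contribution of 57 to 0 lets Player 3 keep an extra 57 billion dollars, but lowers the mitigation fund by 57, which costs Player 3 their own share of that drop: 8.5/10 × 57 = 48.45.
Net gain = 57 − 48.45 = 8.55. The private return per contributed unit (0.8500) is below 1, so free-riding is indeed the best response regardless of what the others do.

8.55 billion dollars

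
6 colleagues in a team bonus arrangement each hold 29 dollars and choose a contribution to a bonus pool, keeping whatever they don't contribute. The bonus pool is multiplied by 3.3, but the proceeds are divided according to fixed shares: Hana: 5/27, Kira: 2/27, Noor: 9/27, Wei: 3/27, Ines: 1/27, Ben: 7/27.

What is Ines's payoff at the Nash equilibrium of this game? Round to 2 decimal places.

Player j's private return per contributed unit is 3.3 × (j's share). Contributing is weakly dominant for j when that share is at least 1/3.3 = 0.3030, and contributing 0 is dominant otherwise.
Only Noor (9/27) clears that bar, contributing 29; the remaining 5 contribute 0. Total contributed: 29.
Ines keeps 29 and receives 3.3 × 29 × 1/27 = 3.54 from the bonus pool, for a payoff of 32.54.

32.54 dollars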